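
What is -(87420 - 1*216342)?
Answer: 128922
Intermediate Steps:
-(87420 - 1*216342) = -(87420 - 216342) = -1*(-128922) = 128922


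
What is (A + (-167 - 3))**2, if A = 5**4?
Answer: 207025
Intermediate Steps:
A = 625
(A + (-167 - 3))**2 = (625 + (-167 - 3))**2 = (625 - 170)**2 = 455**2 = 207025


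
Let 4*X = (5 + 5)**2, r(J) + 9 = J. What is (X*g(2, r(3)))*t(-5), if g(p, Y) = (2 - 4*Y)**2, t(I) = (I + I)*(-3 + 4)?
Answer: -169000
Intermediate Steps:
r(J) = -9 + J
t(I) = 2*I (t(I) = (2*I)*1 = 2*I)
X = 25 (X = (5 + 5)**2/4 = (1/4)*10**2 = (1/4)*100 = 25)
(X*g(2, r(3)))*t(-5) = (25*(4*(-1 + 2*(-9 + 3))**2))*(2*(-5)) = (25*(4*(-1 + 2*(-6))**2))*(-10) = (25*(4*(-1 - 12)**2))*(-10) = (25*(4*(-13)**2))*(-10) = (25*(4*169))*(-10) = (25*676)*(-10) = 16900*(-10) = -169000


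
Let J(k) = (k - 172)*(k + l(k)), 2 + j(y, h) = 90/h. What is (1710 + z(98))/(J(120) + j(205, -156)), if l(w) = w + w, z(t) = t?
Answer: -47008/486787 ≈ -0.096568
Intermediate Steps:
j(y, h) = -2 + 90/h
l(w) = 2*w
J(k) = 3*k*(-172 + k) (J(k) = (k - 172)*(k + 2*k) = (-172 + k)*(3*k) = 3*k*(-172 + k))
(1710 + z(98))/(J(120) + j(205, -156)) = (1710 + 98)/(3*120*(-172 + 120) + (-2 + 90/(-156))) = 1808/(3*120*(-52) + (-2 + 90*(-1/156))) = 1808/(-18720 + (-2 - 15/26)) = 1808/(-18720 - 67/26) = 1808/(-486787/26) = 1808*(-26/486787) = -47008/486787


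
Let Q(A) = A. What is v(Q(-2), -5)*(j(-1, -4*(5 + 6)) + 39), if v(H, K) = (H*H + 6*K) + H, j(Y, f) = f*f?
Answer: -55300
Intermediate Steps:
j(Y, f) = f**2
v(H, K) = H + H**2 + 6*K (v(H, K) = (H**2 + 6*K) + H = H + H**2 + 6*K)
v(Q(-2), -5)*(j(-1, -4*(5 + 6)) + 39) = (-2 + (-2)**2 + 6*(-5))*((-4*(5 + 6))**2 + 39) = (-2 + 4 - 30)*((-4*11)**2 + 39) = -28*((-44)**2 + 39) = -28*(1936 + 39) = -28*1975 = -55300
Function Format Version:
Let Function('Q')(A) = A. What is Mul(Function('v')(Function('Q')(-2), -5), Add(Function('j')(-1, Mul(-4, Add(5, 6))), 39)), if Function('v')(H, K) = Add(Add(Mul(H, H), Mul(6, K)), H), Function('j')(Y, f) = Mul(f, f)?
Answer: -55300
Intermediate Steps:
Function('j')(Y, f) = Pow(f, 2)
Function('v')(H, K) = Add(H, Pow(H, 2), Mul(6, K)) (Function('v')(H, K) = Add(Add(Pow(H, 2), Mul(6, K)), H) = Add(H, Pow(H, 2), Mul(6, K)))
Mul(Function('v')(Function('Q')(-2), -5), Add(Function('j')(-1, Mul(-4, Add(5, 6))), 39)) = Mul(Add(-2, Pow(-2, 2), Mul(6, -5)), Add(Pow(Mul(-4, Add(5, 6)), 2), 39)) = Mul(Add(-2, 4, -30), Add(Pow(Mul(-4, 11), 2), 39)) = Mul(-28, Add(Pow(-44, 2), 39)) = Mul(-28, Add(1936, 39)) = Mul(-28, 1975) = -55300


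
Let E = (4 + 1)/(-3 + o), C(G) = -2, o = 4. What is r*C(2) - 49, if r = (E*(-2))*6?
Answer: 71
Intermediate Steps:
E = 5 (E = (4 + 1)/(-3 + 4) = 5/1 = 5*1 = 5)
r = -60 (r = (5*(-2))*6 = -10*6 = -60)
r*C(2) - 49 = -60*(-2) - 49 = 120 - 49 = 71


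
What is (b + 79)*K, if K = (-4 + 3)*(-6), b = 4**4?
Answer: 2010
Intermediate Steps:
b = 256
K = 6 (K = -1*(-6) = 6)
(b + 79)*K = (256 + 79)*6 = 335*6 = 2010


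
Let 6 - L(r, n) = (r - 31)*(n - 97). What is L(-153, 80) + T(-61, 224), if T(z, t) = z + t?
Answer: -2959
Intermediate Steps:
T(z, t) = t + z
L(r, n) = 6 - (-97 + n)*(-31 + r) (L(r, n) = 6 - (r - 31)*(n - 97) = 6 - (-31 + r)*(-97 + n) = 6 - (-97 + n)*(-31 + r))
L(-153, 80) + T(-61, 224) = (-3001 + 31*80 + 97*(-153) - 1*80*(-153)) + (224 - 61) = (-3001 + 2480 - 14841 + 12240) + 163 = -3122 + 163 = -2959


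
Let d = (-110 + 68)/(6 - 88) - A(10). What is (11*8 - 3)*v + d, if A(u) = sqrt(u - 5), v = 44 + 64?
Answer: 376401/41 - sqrt(5) ≈ 9178.3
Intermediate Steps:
v = 108
A(u) = sqrt(-5 + u)
d = 21/41 - sqrt(5) (d = (-110 + 68)/(6 - 88) - sqrt(-5 + 10) = -42/(-82) - sqrt(5) = -42*(-1/82) - sqrt(5) = 21/41 - sqrt(5) ≈ -1.7239)
(11*8 - 3)*v + d = (11*8 - 3)*108 + (21/41 - sqrt(5)) = (88 - 3)*108 + (21/41 - sqrt(5)) = 85*108 + (21/41 - sqrt(5)) = 9180 + (21/41 - sqrt(5)) = 376401/41 - sqrt(5)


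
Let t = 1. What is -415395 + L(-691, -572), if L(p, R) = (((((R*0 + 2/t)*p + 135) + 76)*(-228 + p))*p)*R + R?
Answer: 425349628581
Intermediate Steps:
L(p, R) = R + R*p*(-228 + p)*(211 + 2*p) (L(p, R) = (((((R*0 + 2/1)*p + 135) + 76)*(-228 + p))*p)*R + R = (((((0 + 2*1)*p + 135) + 76)*(-228 + p))*p)*R + R = (((((0 + 2)*p + 135) + 76)*(-228 + p))*p)*R + R = ((((2*p + 135) + 76)*(-228 + p))*p)*R + R = ((((135 + 2*p) + 76)*(-228 + p))*p)*R + R = (((211 + 2*p)*(-228 + p))*p)*R + R = (((-228 + p)*(211 + 2*p))*p)*R + R = (p*(-228 + p)*(211 + 2*p))*R + R = R*p*(-228 + p)*(211 + 2*p) + R = R + R*p*(-228 + p)*(211 + 2*p))
-415395 + L(-691, -572) = -415395 - 572*(1 - 48108*(-691) - 245*(-691)² + 2*(-691)³) = -415395 - 572*(1 + 33242628 - 245*477481 + 2*(-329939371)) = -415395 - 572*(1 + 33242628 - 116982845 - 659878742) = -415395 - 572*(-743618958) = -415395 + 425350043976 = 425349628581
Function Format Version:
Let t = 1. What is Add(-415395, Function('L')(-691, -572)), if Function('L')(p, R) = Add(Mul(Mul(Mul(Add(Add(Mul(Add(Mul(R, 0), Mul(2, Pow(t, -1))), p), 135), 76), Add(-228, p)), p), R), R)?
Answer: 425349628581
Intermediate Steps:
Function('L')(p, R) = Add(R, Mul(R, p, Add(-228, p), Add(211, Mul(2, p)))) (Function('L')(p, R) = Add(Mul(Mul(Mul(Add(Add(Mul(Add(Mul(R, 0), Mul(2, Pow(1, -1))), p), 135), 76), Add(-228, p)), p), R), R) = Add(Mul(Mul(Mul(Add(Add(Mul(Add(0, Mul(2, 1)), p), 135), 76), Add(-228, p)), p), R), R) = Add(Mul(Mul(Mul(Add(Add(Mul(Add(0, 2), p), 135), 76), Add(-228, p)), p), R), R) = Add(Mul(Mul(Mul(Add(Add(Mul(2, p), 135), 76), Add(-228, p)), p), R), R) = Add(Mul(Mul(Mul(Add(Add(135, Mul(2, p)), 76), Add(-228, p)), p), R), R) = Add(Mul(Mul(Mul(Add(211, Mul(2, p)), Add(-228, p)), p), R), R) = Add(Mul(Mul(Mul(Add(-228, p), Add(211, Mul(2, p))), p), R), R) = Add(Mul(Mul(p, Add(-228, p), Add(211, Mul(2, p))), R), R) = Add(Mul(R, p, Add(-228, p), Add(211, Mul(2, p))), R) = Add(R, Mul(R, p, Add(-228, p), Add(211, Mul(2, p)))))
Add(-415395, Function('L')(-691, -572)) = Add(-415395, Mul(-572, Add(1, Mul(-48108, -691), Mul(-245, Pow(-691, 2)), Mul(2, Pow(-691, 3))))) = Add(-415395, Mul(-572, Add(1, 33242628, Mul(-245, 477481), Mul(2, -329939371)))) = Add(-415395, Mul(-572, Add(1, 33242628, -116982845, -659878742))) = Add(-415395, Mul(-572, -743618958)) = Add(-415395, 425350043976) = 425349628581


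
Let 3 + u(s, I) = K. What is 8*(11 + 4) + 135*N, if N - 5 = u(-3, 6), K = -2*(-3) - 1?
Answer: 1065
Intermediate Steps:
K = 5 (K = 6 - 1 = 5)
u(s, I) = 2 (u(s, I) = -3 + 5 = 2)
N = 7 (N = 5 + 2 = 7)
8*(11 + 4) + 135*N = 8*(11 + 4) + 135*7 = 8*15 + 945 = 120 + 945 = 1065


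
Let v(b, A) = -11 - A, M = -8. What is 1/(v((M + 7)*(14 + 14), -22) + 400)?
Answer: 1/411 ≈ 0.0024331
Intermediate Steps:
1/(v((M + 7)*(14 + 14), -22) + 400) = 1/((-11 - 1*(-22)) + 400) = 1/((-11 + 22) + 400) = 1/(11 + 400) = 1/411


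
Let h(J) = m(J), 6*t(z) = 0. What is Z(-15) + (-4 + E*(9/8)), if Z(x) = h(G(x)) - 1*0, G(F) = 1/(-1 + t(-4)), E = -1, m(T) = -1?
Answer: -49/8 ≈ -6.1250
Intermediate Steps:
t(z) = 0 (t(z) = (⅙)*0 = 0)
G(F) = -1 (G(F) = 1/(-1 + 0) = 1/(-1) = -1)
h(J) = -1
Z(x) = -1 (Z(x) = -1 - 1*0 = -1 + 0 = -1)
Z(-15) + (-4 + E*(9/8)) = -1 + (-4 - 9/8) = -1 - 41/8 = -49/8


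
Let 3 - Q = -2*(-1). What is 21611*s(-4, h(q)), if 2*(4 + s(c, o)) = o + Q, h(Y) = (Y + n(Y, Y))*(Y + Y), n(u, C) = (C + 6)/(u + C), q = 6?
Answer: 1664047/2 ≈ 8.3202e+5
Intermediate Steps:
n(u, C) = (6 + C)/(C + u)
Q = 1 (Q = 3 - (-2)*(-1) = 3 - 1*2 = 3 - 2 = 1)
h(Y) = 2*Y*(Y + (6 + Y)/(2*Y)) (h(Y) = (Y + (6 + Y)/(Y + Y))*(Y + Y) = (Y + (6 + Y)/((2*Y)))*(2*Y) = (Y + (1/(2*Y))*(6 + Y))*(2*Y) = (Y + (6 + Y)/(2*Y))*(2*Y) = 2*Y*(Y + (6 + Y)/(2*Y)))
s(c, o) = -7/2 + o/2 (s(c, o) = -4 + (o + 1)/2 = -4 + (1 + o)/2 = -4 + (1/2 + o/2) = -7/2 + o/2)
21611*s(-4, h(q)) = 21611*(-7/2 + (6 + 6 + 2*6**2)/2) = 21611*(-7/2 + (6 + 6 + 2*36)/2) = 21611*(-7/2 + (6 + 6 + 72)/2) = 21611*(-7/2 + (1/2)*84) = 21611*(-7/2 + 42) = 21611*(77/2) = 1664047/2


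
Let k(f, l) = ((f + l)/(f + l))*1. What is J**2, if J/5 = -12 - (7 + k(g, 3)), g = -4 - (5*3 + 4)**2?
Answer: 10000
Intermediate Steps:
g = -365 (g = -4 - (15 + 4)**2 = -4 - 1*19**2 = -4 - 1*361 = -4 - 361 = -365)
k(f, l) = 1 (k(f, l) = 1*1 = 1)
J = -100 (J = 5*(-12 - (7 + 1)) = 5*(-12 - 1*8) = 5*(-12 - 8) = 5*(-20) = -100)
J**2 = (-100)**2 = 10000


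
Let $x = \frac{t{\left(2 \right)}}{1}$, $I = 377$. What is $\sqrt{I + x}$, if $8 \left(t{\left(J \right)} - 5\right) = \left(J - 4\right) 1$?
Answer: $\frac{\sqrt{1527}}{2} \approx 19.538$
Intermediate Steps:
$t{\left(J \right)} = \frac{9}{2} + \frac{J}{8}$ ($t{\left(J \right)} = 5 + \frac{\left(J - 4\right) 1}{8} = 5 + \frac{\left(-4 + J\right) 1}{8} = 5 + \frac{-4 + J}{8} = 5 + \left(- \frac{1}{2} + \frac{J}{8}\right) = \frac{9}{2} + \frac{J}{8}$)
$x = \frac{19}{4}$ ($x = \frac{\frac{9}{2} + \frac{1}{8} \cdot 2}{1} = 1 \left(\frac{9}{2} + \frac{1}{4}\right) = 1 \cdot \frac{19}{4} = \frac{19}{4} \approx 4.75$)
$\sqrt{I + x} = \sqrt{377 + \frac{19}{4}} = \sqrt{\frac{1527}{4}} = \frac{\sqrt{1527}}{2}$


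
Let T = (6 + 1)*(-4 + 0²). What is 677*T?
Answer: -18956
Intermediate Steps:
T = -28 (T = 7*(-4 + 0) = 7*(-4) = -28)
677*T = 677*(-28) = -18956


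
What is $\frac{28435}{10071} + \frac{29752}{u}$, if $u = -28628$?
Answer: $\frac{128601197}{72078147} \approx 1.7842$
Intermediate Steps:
$\frac{28435}{10071} + \frac{29752}{u} = \frac{28435}{10071} + \frac{29752}{-28628} = 28435 \cdot \frac{1}{10071} + 29752 \left(- \frac{1}{28628}\right) = \frac{28435}{10071} - \frac{7438}{7157} = \frac{128601197}{72078147}$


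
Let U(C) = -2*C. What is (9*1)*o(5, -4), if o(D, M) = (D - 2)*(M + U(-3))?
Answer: 54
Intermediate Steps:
o(D, M) = (-2 + D)*(6 + M) (o(D, M) = (D - 2)*(M - 2*(-3)) = (-2 + D)*(M + 6) = (-2 + D)*(6 + M))
(9*1)*o(5, -4) = (9*1)*(-12 - 2*(-4) + 6*5 + 5*(-4)) = 9*(-12 + 8 + 30 - 20) = 9*6 = 54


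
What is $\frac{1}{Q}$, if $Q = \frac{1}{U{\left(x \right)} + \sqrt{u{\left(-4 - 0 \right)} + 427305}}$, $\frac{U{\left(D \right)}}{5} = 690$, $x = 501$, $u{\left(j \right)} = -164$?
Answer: $3450 + \sqrt{427141} \approx 4103.6$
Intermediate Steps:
$U{\left(D \right)} = 3450$ ($U{\left(D \right)} = 5 \cdot 690 = 3450$)
$Q = \frac{1}{3450 + \sqrt{427141}}$ ($Q = \frac{1}{3450 + \sqrt{-164 + 427305}} = \frac{1}{3450 + \sqrt{427141}} \approx 0.00024369$)
$\frac{1}{Q} = \frac{1}{\frac{3450}{11475359} - \frac{\sqrt{427141}}{11475359}}$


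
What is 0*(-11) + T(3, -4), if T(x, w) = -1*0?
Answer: 0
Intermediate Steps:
T(x, w) = 0
0*(-11) + T(3, -4) = 0*(-11) + 0 = 0 + 0 = 0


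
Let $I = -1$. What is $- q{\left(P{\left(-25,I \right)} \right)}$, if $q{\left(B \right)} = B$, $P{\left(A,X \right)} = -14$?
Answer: $14$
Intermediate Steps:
$- q{\left(P{\left(-25,I \right)} \right)} = \left(-1\right) \left(-14\right) = 14$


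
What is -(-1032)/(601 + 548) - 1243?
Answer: -475725/383 ≈ -1242.1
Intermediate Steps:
-(-1032)/(601 + 548) - 1243 = -(-1032)/1149 - 1243 = -1032*(-1/1149) - 1243 = 344/383 - 1243 = -475725/383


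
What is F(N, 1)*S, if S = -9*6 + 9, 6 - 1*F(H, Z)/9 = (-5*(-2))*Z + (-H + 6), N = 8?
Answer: 810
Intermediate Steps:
F(H, Z) = -90*Z + 9*H (F(H, Z) = 54 - 9*((-5*(-2))*Z + (-H + 6)) = 54 - 9*(10*Z + (6 - H)) = 54 - 9*(6 - H + 10*Z) = 54 + (-54 - 90*Z + 9*H) = -90*Z + 9*H)
S = -45 (S = -54 + 9 = -45)
F(N, 1)*S = (-90*1 + 9*8)*(-45) = (-90 + 72)*(-45) = -18*(-45) = 810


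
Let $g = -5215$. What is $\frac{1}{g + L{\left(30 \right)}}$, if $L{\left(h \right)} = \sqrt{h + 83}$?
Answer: $- \frac{5215}{27196112} - \frac{\sqrt{113}}{27196112} \approx -0.00019215$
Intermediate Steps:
$L{\left(h \right)} = \sqrt{83 + h}$
$\frac{1}{g + L{\left(30 \right)}} = \frac{1}{-5215 + \sqrt{83 + 30}} = \frac{1}{-5215 + \sqrt{113}}$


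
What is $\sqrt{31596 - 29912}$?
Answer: $2 \sqrt{421} \approx 41.037$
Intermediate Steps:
$\sqrt{31596 - 29912} = \sqrt{1684} = 2 \sqrt{421}$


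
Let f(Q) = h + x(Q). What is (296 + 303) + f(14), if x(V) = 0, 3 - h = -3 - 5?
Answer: 610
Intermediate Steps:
h = 11 (h = 3 - (-3 - 5) = 3 - 1*(-8) = 3 + 8 = 11)
f(Q) = 11 (f(Q) = 11 + 0 = 11)
(296 + 303) + f(14) = (296 + 303) + 11 = 599 + 11 = 610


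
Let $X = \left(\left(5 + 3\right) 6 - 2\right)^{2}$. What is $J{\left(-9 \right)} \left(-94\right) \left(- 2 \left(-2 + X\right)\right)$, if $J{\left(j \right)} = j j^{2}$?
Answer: $-289727928$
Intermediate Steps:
$J{\left(j \right)} = j^{3}$
$X = 2116$ ($X = \left(8 \cdot 6 - 2\right)^{2} = \left(48 - 2\right)^{2} = 46^{2} = 2116$)
$J{\left(-9 \right)} \left(-94\right) \left(- 2 \left(-2 + X\right)\right) = \left(-9\right)^{3} \left(-94\right) \left(- 2 \left(-2 + 2116\right)\right) = \left(-729\right) \left(-94\right) \left(\left(-2\right) 2114\right) = 68526 \left(-4228\right) = -289727928$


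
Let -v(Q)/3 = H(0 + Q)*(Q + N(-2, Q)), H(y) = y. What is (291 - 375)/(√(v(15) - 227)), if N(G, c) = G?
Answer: 6*I*√203/29 ≈ 2.9478*I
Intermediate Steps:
v(Q) = -3*Q*(-2 + Q) (v(Q) = -3*(0 + Q)*(Q - 2) = -3*Q*(-2 + Q))
(291 - 375)/(√(v(15) - 227)) = (291 - 375)/(√(3*15*(2 - 1*15) - 227)) = -84/√(3*15*(2 - 15) - 227) = -84/√(3*15*(-13) - 227) = -84/√(-585 - 227) = -84*(-I*√203/406) = -(-6)*I*√203/29 = 6*I*√203/29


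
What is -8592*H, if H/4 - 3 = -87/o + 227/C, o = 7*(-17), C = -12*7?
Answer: -4207216/119 ≈ -35355.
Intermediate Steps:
C = -84
o = -119
H = 1469/357 (H = 12 + 4*(-87/(-119) + 227/(-84)) = 12 + 4*(-87*(-1/119) + 227*(-1/84)) = 12 + 4*(87/119 - 227/84) = 12 + 4*(-2815/1428) = 12 - 2815/357 = 1469/357 ≈ 4.1148)
-8592*H = -8592*1469/357 = -4207216/119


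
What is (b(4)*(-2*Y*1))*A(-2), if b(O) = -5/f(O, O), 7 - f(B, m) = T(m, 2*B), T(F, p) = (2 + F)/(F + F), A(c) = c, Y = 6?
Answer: -96/5 ≈ -19.200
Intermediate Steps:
T(F, p) = (2 + F)/(2*F) (T(F, p) = (2 + F)/((2*F)) = (2 + F)*(1/(2*F)) = (2 + F)/(2*F))
f(B, m) = 7 - (2 + m)/(2*m)
b(O) = -5/(13/2 - 1/O)
(b(4)*(-2*Y*1))*A(-2) = ((-10*4/(-2 + 13*4))*(-2*6*1))*(-2) = ((-10*4/(-2 + 52))*(-12*1))*(-2) = (-10*4/50*(-12))*(-2) = (-10*4*1/50*(-12))*(-2) = -⅘*(-12)*(-2) = (48/5)*(-2) = -96/5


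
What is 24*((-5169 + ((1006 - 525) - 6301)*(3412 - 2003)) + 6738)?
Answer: -196771464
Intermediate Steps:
24*((-5169 + ((1006 - 525) - 6301)*(3412 - 2003)) + 6738) = 24*((-5169 + (481 - 6301)*1409) + 6738) = 24*((-5169 - 5820*1409) + 6738) = 24*((-5169 - 8200380) + 6738) = 24*(-8205549 + 6738) = 24*(-8198811) = -196771464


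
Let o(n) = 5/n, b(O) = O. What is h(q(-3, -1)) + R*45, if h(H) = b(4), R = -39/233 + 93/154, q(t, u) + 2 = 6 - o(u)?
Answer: 848363/35882 ≈ 23.643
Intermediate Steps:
q(t, u) = 4 - 5/u (q(t, u) = -2 + (6 - 5/u) = 4 - 5/u)
R = 15663/35882 (R = -39*1/233 + 93*(1/154) = -39/233 + 93/154 = 15663/35882 ≈ 0.43651)
h(H) = 4
h(q(-3, -1)) + R*45 = 4 + (15663/35882)*45 = 4 + 704835/35882 = 848363/35882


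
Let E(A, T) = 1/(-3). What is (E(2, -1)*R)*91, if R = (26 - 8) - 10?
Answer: -728/3 ≈ -242.67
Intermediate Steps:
E(A, T) = -1/3 (E(A, T) = 1*(-1/3) = -1/3)
R = 8 (R = 18 - 10 = 8)
(E(2, -1)*R)*91 = -1/3*8*91 = -8/3*91 = -728/3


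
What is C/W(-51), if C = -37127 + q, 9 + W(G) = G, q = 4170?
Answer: 32957/60 ≈ 549.28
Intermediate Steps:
W(G) = -9 + G
C = -32957 (C = -37127 + 4170 = -32957)
C/W(-51) = -32957/(-9 - 51) = -32957/(-60) = -32957*(-1/60) = 32957/60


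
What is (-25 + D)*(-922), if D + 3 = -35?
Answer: 58086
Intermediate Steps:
D = -38 (D = -3 - 35 = -38)
(-25 + D)*(-922) = (-25 - 38)*(-922) = -63*(-922) = 58086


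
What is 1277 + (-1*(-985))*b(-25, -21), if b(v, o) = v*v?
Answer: 616902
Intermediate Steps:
b(v, o) = v**2
1277 + (-1*(-985))*b(-25, -21) = 1277 - 1*(-985)*(-25)**2 = 1277 + 985*625 = 1277 + 615625 = 616902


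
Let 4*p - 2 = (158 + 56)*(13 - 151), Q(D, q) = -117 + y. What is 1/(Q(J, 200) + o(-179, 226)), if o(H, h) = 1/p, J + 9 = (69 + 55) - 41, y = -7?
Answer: -14765/1830862 ≈ -0.0080645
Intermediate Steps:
J = 74 (J = -9 + ((69 + 55) - 41) = -9 + (124 - 41) = -9 + 83 = 74)
Q(D, q) = -124 (Q(D, q) = -117 - 7 = -124)
p = -14765/2 (p = 1/2 + ((158 + 56)*(13 - 151))/4 = 1/2 + (214*(-138))/4 = 1/2 + (1/4)*(-29532) = 1/2 - 7383 = -14765/2 ≈ -7382.5)
o(H, h) = -2/14765 (o(H, h) = 1/(-14765/2) = -2/14765)
1/(Q(J, 200) + o(-179, 226)) = 1/(-124 - 2/14765) = 1/(-1830862/14765) = -14765/1830862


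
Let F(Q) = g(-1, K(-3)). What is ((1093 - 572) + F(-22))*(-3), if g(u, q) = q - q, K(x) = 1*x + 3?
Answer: -1563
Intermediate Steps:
K(x) = 3 + x (K(x) = x + 3 = 3 + x)
g(u, q) = 0
F(Q) = 0
((1093 - 572) + F(-22))*(-3) = ((1093 - 572) + 0)*(-3) = (521 + 0)*(-3) = 521*(-3) = -1563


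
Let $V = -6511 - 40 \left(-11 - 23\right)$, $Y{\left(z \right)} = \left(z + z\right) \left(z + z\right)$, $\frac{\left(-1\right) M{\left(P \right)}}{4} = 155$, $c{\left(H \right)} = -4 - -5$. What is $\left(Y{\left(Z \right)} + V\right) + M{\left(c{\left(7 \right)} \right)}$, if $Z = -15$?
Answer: $-4871$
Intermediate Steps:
$c{\left(H \right)} = 1$ ($c{\left(H \right)} = -4 + 5 = 1$)
$M{\left(P \right)} = -620$ ($M{\left(P \right)} = \left(-4\right) 155 = -620$)
$Y{\left(z \right)} = 4 z^{2}$ ($Y{\left(z \right)} = 2 z 2 z = 4 z^{2}$)
$V = -5151$ ($V = -6511 - 40 \left(-34\right) = -6511 - -1360 = -6511 + 1360 = -5151$)
$\left(Y{\left(Z \right)} + V\right) + M{\left(c{\left(7 \right)} \right)} = \left(4 \left(-15\right)^{2} - 5151\right) - 620 = \left(4 \cdot 225 - 5151\right) - 620 = \left(900 - 5151\right) - 620 = -4251 - 620 = -4871$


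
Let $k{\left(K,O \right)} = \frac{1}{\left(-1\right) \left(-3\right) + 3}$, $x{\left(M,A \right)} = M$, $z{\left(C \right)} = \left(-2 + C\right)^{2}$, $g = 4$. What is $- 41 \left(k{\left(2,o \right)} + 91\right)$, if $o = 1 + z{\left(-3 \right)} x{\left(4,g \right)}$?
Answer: $- \frac{22427}{6} \approx -3737.8$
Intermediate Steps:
$o = 101$ ($o = 1 + \left(-2 - 3\right)^{2} \cdot 4 = 1 + \left(-5\right)^{2} \cdot 4 = 1 + 25 \cdot 4 = 1 + 100 = 101$)
$k{\left(K,O \right)} = \frac{1}{6}$ ($k{\left(K,O \right)} = \frac{1}{3 + 3} = \frac{1}{6}$)
$- 41 \left(k{\left(2,o \right)} + 91\right) = - 41 \left(\frac{1}{6} + 91\right) = \left(-41\right) \frac{547}{6} = - \frac{22427}{6}$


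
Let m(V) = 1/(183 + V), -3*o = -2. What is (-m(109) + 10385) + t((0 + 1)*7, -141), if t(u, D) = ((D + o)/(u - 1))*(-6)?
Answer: 9220189/876 ≈ 10525.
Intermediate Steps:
o = 2/3 (o = -1/3*(-2) = 2/3 ≈ 0.66667)
t(u, D) = -6*(2/3 + D)/(-1 + u) (t(u, D) = ((D + 2/3)/(u - 1))*(-6) = ((2/3 + D)/(-1 + u))*(-6) = -6*(2/3 + D)/(-1 + u))
(-m(109) + 10385) + t((0 + 1)*7, -141) = (-1/(183 + 109) + 10385) + 2*(-2 - 3*(-141))/(-1 + (0 + 1)*7) = (-1/292 + 10385) + 2*(-2 + 423)/(-1 + 1*7) = (-1*1/292 + 10385) + 2*421/(-1 + 7) = (-1/292 + 10385) + 2*421/6 = 3032419/292 + 2*(1/6)*421 = 3032419/292 + 421/3 = 9220189/876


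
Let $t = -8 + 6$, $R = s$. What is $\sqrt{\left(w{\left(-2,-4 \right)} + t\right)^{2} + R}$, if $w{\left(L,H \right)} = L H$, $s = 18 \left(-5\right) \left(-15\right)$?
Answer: $3 \sqrt{154} \approx 37.229$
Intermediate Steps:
$s = 1350$ ($s = \left(-90\right) \left(-15\right) = 1350$)
$w{\left(L,H \right)} = H L$
$R = 1350$
$t = -2$
$\sqrt{\left(w{\left(-2,-4 \right)} + t\right)^{2} + R} = \sqrt{\left(\left(-4\right) \left(-2\right) - 2\right)^{2} + 1350} = \sqrt{\left(8 - 2\right)^{2} + 1350} = \sqrt{6^{2} + 1350} = \sqrt{36 + 1350} = \sqrt{1386} = 3 \sqrt{154}$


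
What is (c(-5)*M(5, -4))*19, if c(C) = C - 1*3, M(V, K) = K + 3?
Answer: 152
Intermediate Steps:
M(V, K) = 3 + K
c(C) = -3 + C (c(C) = C - 3 = -3 + C)
(c(-5)*M(5, -4))*19 = ((-3 - 5)*(3 - 4))*19 = -8*(-1)*19 = 8*19 = 152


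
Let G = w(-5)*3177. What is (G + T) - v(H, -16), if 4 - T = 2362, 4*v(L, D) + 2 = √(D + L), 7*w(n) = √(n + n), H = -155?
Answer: -4715/2 - 3*I*√19/4 + 3177*I*√10/7 ≈ -2357.5 + 1432.0*I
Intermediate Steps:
w(n) = √2*√n/7 (w(n) = √(n + n)/7 = √(2*n)/7 = (√2*√n)/7 = √2*√n/7)
v(L, D) = -½ + √(D + L)/4
T = -2358 (T = 4 - 1*2362 = 4 - 2362 = -2358)
G = 3177*I*√10/7 (G = (√2*√(-5)/7)*3177 = (√2*(I*√5)/7)*3177 = (I*√10/7)*3177 = 3177*I*√10/7 ≈ 1435.2*I)
(G + T) - v(H, -16) = (3177*I*√10/7 - 2358) - (-½ + √(-16 - 155)/4) = (-2358 + 3177*I*√10/7) - (-½ + √(-171)/4) = (-2358 + 3177*I*√10/7) - (-½ + (3*I*√19)/4) = (-2358 + 3177*I*√10/7) - (-½ + 3*I*√19/4) = (-2358 + 3177*I*√10/7) + (½ - 3*I*√19/4) = -4715/2 - 3*I*√19/4 + 3177*I*√10/7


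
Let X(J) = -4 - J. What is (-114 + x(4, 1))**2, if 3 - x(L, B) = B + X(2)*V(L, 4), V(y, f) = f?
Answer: 7744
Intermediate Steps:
x(L, B) = 27 - B (x(L, B) = 3 - (B + (-4 - 1*2)*4) = 3 - (B + (-4 - 2)*4) = 3 - (B - 6*4) = 3 - (B - 24) = 3 - (-24 + B) = 3 + (24 - B) = 27 - B)
(-114 + x(4, 1))**2 = (-114 + (27 - 1*1))**2 = (-114 + (27 - 1))**2 = (-114 + 26)**2 = (-88)**2 = 7744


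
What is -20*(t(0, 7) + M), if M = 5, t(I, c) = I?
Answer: -100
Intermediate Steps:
-20*(t(0, 7) + M) = -20*(0 + 5) = -20*5 = -100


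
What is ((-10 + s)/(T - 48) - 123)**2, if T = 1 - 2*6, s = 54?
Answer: 53304601/3481 ≈ 15313.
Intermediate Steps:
T = -11 (T = 1 - 12 = -11)
((-10 + s)/(T - 48) - 123)**2 = ((-10 + 54)/(-11 - 48) - 123)**2 = (44/(-59) - 123)**2 = (44*(-1/59) - 123)**2 = (-44/59 - 123)**2 = (-7301/59)**2 = 53304601/3481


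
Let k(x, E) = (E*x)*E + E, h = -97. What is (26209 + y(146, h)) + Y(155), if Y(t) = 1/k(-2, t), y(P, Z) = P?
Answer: 1262272724/47895 ≈ 26355.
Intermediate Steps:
k(x, E) = E + x*E² (k(x, E) = x*E² + E = E + x*E²)
Y(t) = 1/(t*(1 - 2*t)) (Y(t) = 1/(t*(1 + t*(-2))) = 1/(t*(1 - 2*t)))
(26209 + y(146, h)) + Y(155) = (26209 + 146) + 1/(155*(1 - 2*155)) = 26355 + 1/(155*(1 - 310)) = 26355 + (1/155)/(-309) = 26355 + (1/155)*(-1/309) = 26355 - 1/47895 = 1262272724/47895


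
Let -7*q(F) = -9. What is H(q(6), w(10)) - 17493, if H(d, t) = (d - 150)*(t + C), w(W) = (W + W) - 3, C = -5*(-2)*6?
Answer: -28944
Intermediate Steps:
C = 60 (C = 10*6 = 60)
q(F) = 9/7 (q(F) = -1/7*(-9) = 9/7)
w(W) = -3 + 2*W (w(W) = 2*W - 3 = -3 + 2*W)
H(d, t) = (-150 + d)*(60 + t) (H(d, t) = (d - 150)*(t + 60) = (-150 + d)*(60 + t))
H(q(6), w(10)) - 17493 = (-9000 - 150*(-3 + 2*10) + 60*(9/7) + 9*(-3 + 2*10)/7) - 17493 = (-9000 - 150*(-3 + 20) + 540/7 + 9*(-3 + 20)/7) - 17493 = (-9000 - 150*17 + 540/7 + (9/7)*17) - 17493 = (-9000 - 2550 + 540/7 + 153/7) - 17493 = -11451 - 17493 = -28944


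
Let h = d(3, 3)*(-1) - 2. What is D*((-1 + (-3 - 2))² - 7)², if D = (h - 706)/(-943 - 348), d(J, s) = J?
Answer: 597951/1291 ≈ 463.17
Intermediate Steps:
h = -5 (h = 3*(-1) - 2 = -3 - 2 = -5)
D = 711/1291 (D = (-5 - 706)/(-943 - 348) = -711/(-1291) = -711*(-1/1291) = 711/1291 ≈ 0.55074)
D*((-1 + (-3 - 2))² - 7)² = 711*((-1 + (-3 - 2))² - 7)²/1291 = 711*((-1 - 5)² - 7)²/1291 = 711*((-6)² - 7)²/1291 = 711*(36 - 7)²/1291 = (711/1291)*29² = (711/1291)*841 = 597951/1291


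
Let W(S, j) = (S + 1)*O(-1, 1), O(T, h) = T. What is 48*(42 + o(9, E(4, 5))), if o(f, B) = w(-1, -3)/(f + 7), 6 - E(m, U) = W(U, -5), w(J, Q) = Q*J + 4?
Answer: 2037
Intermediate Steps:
w(J, Q) = 4 + J*Q (w(J, Q) = J*Q + 4 = 4 + J*Q)
W(S, j) = -1 - S (W(S, j) = (S + 1)*(-1) = (1 + S)*(-1) = -1 - S)
E(m, U) = 7 + U (E(m, U) = 6 - (-1 - U) = 6 + (1 + U) = 7 + U)
o(f, B) = 7/(7 + f) (o(f, B) = (4 - 1*(-3))/(f + 7) = (4 + 3)/(7 + f) = 7/(7 + f))
48*(42 + o(9, E(4, 5))) = 48*(42 + 7/(7 + 9)) = 48*(42 + 7/16) = 48*(679/16) = 2037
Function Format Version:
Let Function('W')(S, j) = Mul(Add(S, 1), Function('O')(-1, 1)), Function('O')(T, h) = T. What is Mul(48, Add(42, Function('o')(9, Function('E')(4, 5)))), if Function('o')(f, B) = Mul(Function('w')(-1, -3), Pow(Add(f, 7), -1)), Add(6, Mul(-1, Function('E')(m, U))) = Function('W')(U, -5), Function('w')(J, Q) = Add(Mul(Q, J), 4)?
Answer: 2037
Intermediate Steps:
Function('w')(J, Q) = Add(4, Mul(J, Q)) (Function('w')(J, Q) = Add(Mul(J, Q), 4) = Add(4, Mul(J, Q)))
Function('W')(S, j) = Add(-1, Mul(-1, S)) (Function('W')(S, j) = Mul(Add(S, 1), -1) = Mul(Add(1, S), -1) = Add(-1, Mul(-1, S)))
Function('E')(m, U) = Add(7, U) (Function('E')(m, U) = Add(6, Mul(-1, Add(-1, Mul(-1, U)))) = Add(6, Add(1, U)) = Add(7, U))
Function('o')(f, B) = Mul(7, Pow(Add(7, f), -1)) (Function('o')(f, B) = Mul(Add(4, Mul(-1, -3)), Pow(Add(f, 7), -1)) = Mul(Add(4, 3), Pow(Add(7, f), -1)) = Mul(7, Pow(Add(7, f), -1)))
Mul(48, Add(42, Function('o')(9, Function('E')(4, 5)))) = Mul(48, Add(42, Mul(7, Pow(Add(7, 9), -1)))) = Mul(48, Add(42, Mul(7, Pow(16, -1)))) = Mul(48, Add(42, Mul(7, Rational(1, 16)))) = Mul(48, Add(42, Rational(7, 16))) = Mul(48, Rational(679, 16)) = 2037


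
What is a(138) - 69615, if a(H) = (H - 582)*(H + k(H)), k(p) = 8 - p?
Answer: -73167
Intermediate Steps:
a(H) = -4656 + 8*H (a(H) = (H - 582)*(H + (8 - H)) = (-582 + H)*8 = -4656 + 8*H)
a(138) - 69615 = (-4656 + 8*138) - 69615 = (-4656 + 1104) - 69615 = -3552 - 69615 = -73167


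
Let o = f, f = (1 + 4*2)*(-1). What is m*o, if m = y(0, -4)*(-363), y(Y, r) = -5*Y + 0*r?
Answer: 0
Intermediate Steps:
y(Y, r) = -5*Y (y(Y, r) = -5*Y + 0 = -5*Y)
f = -9 (f = (1 + 8)*(-1) = 9*(-1) = -9)
o = -9
m = 0 (m = -5*0*(-363) = 0*(-363) = 0)
m*o = 0*(-9) = 0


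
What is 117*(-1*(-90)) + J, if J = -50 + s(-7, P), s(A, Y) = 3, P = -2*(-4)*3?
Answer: 10483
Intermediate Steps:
P = 24 (P = 8*3 = 24)
J = -47 (J = -50 + 3 = -47)
117*(-1*(-90)) + J = 117*(-1*(-90)) - 47 = 117*90 - 47 = 10530 - 47 = 10483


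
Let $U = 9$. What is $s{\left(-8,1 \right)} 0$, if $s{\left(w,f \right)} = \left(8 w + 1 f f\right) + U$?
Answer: $0$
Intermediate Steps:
$s{\left(w,f \right)} = 9 + f^{2} + 8 w$ ($s{\left(w,f \right)} = \left(8 w + 1 f f\right) + 9 = \left(8 w + f f\right) + 9 = \left(8 w + f^{2}\right) + 9 = \left(f^{2} + 8 w\right) + 9 = 9 + f^{2} + 8 w$)
$s{\left(-8,1 \right)} 0 = \left(9 + 1^{2} + 8 \left(-8\right)\right) 0 = \left(9 + 1 - 64\right) 0 = \left(-54\right) 0 = 0$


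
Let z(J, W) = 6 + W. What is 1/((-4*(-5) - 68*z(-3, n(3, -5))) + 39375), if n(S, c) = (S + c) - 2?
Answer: 1/39259 ≈ 2.5472e-5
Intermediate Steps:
n(S, c) = -2 + S + c
1/((-4*(-5) - 68*z(-3, n(3, -5))) + 39375) = 1/((-4*(-5) - 68*(6 + (-2 + 3 - 5))) + 39375) = 1/((20 - 68*(6 - 4)) + 39375) = 1/((20 - 68*2) + 39375) = 1/((20 - 136) + 39375) = 1/(-116 + 39375) = 1/39259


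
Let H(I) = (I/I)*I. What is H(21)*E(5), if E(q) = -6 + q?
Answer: -21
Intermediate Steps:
H(I) = I (H(I) = 1*I = I)
H(21)*E(5) = 21*(-6 + 5) = 21*(-1) = -21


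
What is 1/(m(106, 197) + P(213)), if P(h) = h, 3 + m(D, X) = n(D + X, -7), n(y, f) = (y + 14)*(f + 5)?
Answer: -1/424 ≈ -0.0023585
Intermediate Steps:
n(y, f) = (5 + f)*(14 + y) (n(y, f) = (14 + y)*(5 + f) = (5 + f)*(14 + y))
m(D, X) = -31 - 2*D - 2*X (m(D, X) = -3 + (70 + 5*(D + X) + 14*(-7) - 7*(D + X)) = -3 + (70 + (5*D + 5*X) - 98 + (-7*D - 7*X)) = -3 + (-28 - 2*D - 2*X) = -31 - 2*D - 2*X)
1/(m(106, 197) + P(213)) = 1/((-31 - 2*106 - 2*197) + 213) = 1/((-31 - 212 - 394) + 213) = 1/(-637 + 213) = 1/(-424) = -1/424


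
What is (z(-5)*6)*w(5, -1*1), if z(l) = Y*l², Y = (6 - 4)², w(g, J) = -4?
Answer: -2400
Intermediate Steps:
Y = 4 (Y = 2² = 4)
z(l) = 4*l²
(z(-5)*6)*w(5, -1*1) = ((4*(-5)²)*6)*(-4) = ((4*25)*6)*(-4) = (100*6)*(-4) = 600*(-4) = -2400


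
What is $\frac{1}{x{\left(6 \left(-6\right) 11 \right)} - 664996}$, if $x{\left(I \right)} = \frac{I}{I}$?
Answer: $- \frac{1}{664995} \approx -1.5038 \cdot 10^{-6}$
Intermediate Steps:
$x{\left(I \right)} = 1$
$\frac{1}{x{\left(6 \left(-6\right) 11 \right)} - 664996} = \frac{1}{1 - 664996} = \frac{1}{-664995} = - \frac{1}{664995}$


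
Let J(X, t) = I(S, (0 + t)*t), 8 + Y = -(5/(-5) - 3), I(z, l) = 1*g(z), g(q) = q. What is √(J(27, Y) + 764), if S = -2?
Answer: √762 ≈ 27.604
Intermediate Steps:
I(z, l) = z (I(z, l) = 1*z = z)
Y = -4 (Y = -8 - (5/(-5) - 3) = -8 - (5*(-⅕) - 3) = -8 - (-1 - 3) = -8 - 1*(-4) = -8 + 4 = -4)
J(X, t) = -2
√(J(27, Y) + 764) = √(-2 + 764) = √762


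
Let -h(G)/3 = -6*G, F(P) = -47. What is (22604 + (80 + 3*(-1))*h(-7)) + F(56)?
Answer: 12855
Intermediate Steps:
h(G) = 18*G (h(G) = -(-18)*G = 18*G)
(22604 + (80 + 3*(-1))*h(-7)) + F(56) = (22604 + (80 + 3*(-1))*(18*(-7))) - 47 = (22604 + (80 - 3)*(-126)) - 47 = (22604 + 77*(-126)) - 47 = (22604 - 9702) - 47 = 12902 - 47 = 12855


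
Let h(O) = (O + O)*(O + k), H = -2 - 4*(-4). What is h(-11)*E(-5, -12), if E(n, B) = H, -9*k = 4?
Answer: 31724/9 ≈ 3524.9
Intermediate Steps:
k = -4/9 (k = -1/9*4 = -4/9 ≈ -0.44444)
H = 14 (H = -2 + 16 = 14)
E(n, B) = 14
h(O) = 2*O*(-4/9 + O) (h(O) = (O + O)*(O - 4/9) = (2*O)*(-4/9 + O) = 2*O*(-4/9 + O))
h(-11)*E(-5, -12) = ((2/9)*(-11)*(-4 + 9*(-11)))*14 = ((2/9)*(-11)*(-4 - 99))*14 = ((2/9)*(-11)*(-103))*14 = (2266/9)*14 = 31724/9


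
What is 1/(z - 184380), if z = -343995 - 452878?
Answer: -1/981253 ≈ -1.0191e-6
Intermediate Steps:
z = -796873
1/(z - 184380) = 1/(-796873 - 184380) = 1/(-981253) = -1/981253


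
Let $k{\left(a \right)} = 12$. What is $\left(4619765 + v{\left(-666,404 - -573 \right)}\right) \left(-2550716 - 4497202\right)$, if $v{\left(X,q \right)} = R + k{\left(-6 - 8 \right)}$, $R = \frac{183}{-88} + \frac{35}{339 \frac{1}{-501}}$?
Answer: $- \frac{161885487250650591}{4972} \approx -3.2559 \cdot 10^{13}$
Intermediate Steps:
$R = - \frac{535039}{9944}$ ($R = 183 \left(- \frac{1}{88}\right) + \frac{35}{339 \left(- \frac{1}{501}\right)} = - \frac{183}{88} + \frac{35}{- \frac{113}{167}} = - \frac{183}{88} + 35 \left(- \frac{167}{113}\right) = - \frac{183}{88} - \frac{5845}{113} = - \frac{535039}{9944} \approx -53.805$)
$v{\left(X,q \right)} = - \frac{415711}{9944}$ ($v{\left(X,q \right)} = - \frac{535039}{9944} + 12 = - \frac{415711}{9944}$)
$\left(4619765 + v{\left(-666,404 - -573 \right)}\right) \left(-2550716 - 4497202\right) = \left(4619765 - \frac{415711}{9944}\right) \left(-2550716 - 4497202\right) = \frac{45938527449}{9944} \left(-7047918\right) = - \frac{161885487250650591}{4972}$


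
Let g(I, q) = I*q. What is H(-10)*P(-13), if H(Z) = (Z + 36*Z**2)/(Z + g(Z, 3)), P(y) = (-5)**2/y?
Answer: 8975/52 ≈ 172.60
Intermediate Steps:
P(y) = 25/y
H(Z) = (Z + 36*Z**2)/(4*Z) (H(Z) = (Z + 36*Z**2)/(Z + Z*3) = (Z + 36*Z**2)/(Z + 3*Z) = (Z + 36*Z**2)/((4*Z)) = (Z + 36*Z**2)*(1/(4*Z)) = (Z + 36*Z**2)/(4*Z))
H(-10)*P(-13) = (1/4 + 9*(-10))*(25/(-13)) = (1/4 - 90)*(25*(-1/13)) = -359/4*(-25/13) = 8975/52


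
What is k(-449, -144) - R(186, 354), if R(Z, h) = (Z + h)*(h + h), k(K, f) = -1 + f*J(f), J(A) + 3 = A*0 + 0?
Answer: -381889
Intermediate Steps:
J(A) = -3 (J(A) = -3 + (A*0 + 0) = -3 + (0 + 0) = -3 + 0 = -3)
k(K, f) = -1 - 3*f (k(K, f) = -1 + f*(-3) = -1 - 3*f)
R(Z, h) = 2*h*(Z + h) (R(Z, h) = (Z + h)*(2*h) = 2*h*(Z + h))
k(-449, -144) - R(186, 354) = (-1 - 3*(-144)) - 2*354*(186 + 354) = (-1 + 432) - 2*354*540 = 431 - 1*382320 = 431 - 382320 = -381889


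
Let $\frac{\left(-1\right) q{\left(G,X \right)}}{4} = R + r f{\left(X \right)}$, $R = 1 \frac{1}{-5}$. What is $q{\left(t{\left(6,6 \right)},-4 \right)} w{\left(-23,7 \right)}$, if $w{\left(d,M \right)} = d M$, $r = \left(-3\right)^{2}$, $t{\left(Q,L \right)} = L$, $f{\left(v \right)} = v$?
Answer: $- \frac{116564}{5} \approx -23313.0$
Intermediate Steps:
$R = - \frac{1}{5}$ ($R = 1 \left(- \frac{1}{5}\right) = - \frac{1}{5} \approx -0.2$)
$r = 9$
$w{\left(d,M \right)} = M d$
$q{\left(G,X \right)} = \frac{4}{5} - 36 X$ ($q{\left(G,X \right)} = - 4 \left(- \frac{1}{5} + 9 X\right) = \frac{4}{5} - 36 X$)
$q{\left(t{\left(6,6 \right)},-4 \right)} w{\left(-23,7 \right)} = \left(\frac{4}{5} - -144\right) 7 \left(-23\right) = \left(\frac{4}{5} + 144\right) \left(-161\right) = \frac{724}{5} \left(-161\right) = - \frac{116564}{5}$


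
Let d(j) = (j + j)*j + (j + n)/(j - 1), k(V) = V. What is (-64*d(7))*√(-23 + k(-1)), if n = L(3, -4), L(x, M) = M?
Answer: -12608*I*√6 ≈ -30883.0*I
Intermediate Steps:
n = -4
d(j) = 2*j² + (-4 + j)/(-1 + j) (d(j) = (j + j)*j + (j - 4)/(j - 1) = (2*j)*j + (-4 + j)/(-1 + j) = 2*j² + (-4 + j)/(-1 + j))
(-64*d(7))*√(-23 + k(-1)) = (-64*(-4 + 7 - 2*7² + 2*7³)/(-1 + 7))*√(-23 - 1) = (-64*(-4 + 7 - 2*49 + 2*343)/6)*√(-24) = (-32*(-4 + 7 - 98 + 686)/3)*(2*I*√6) = (-32*591/3)*(2*I*√6) = (-64*197/2)*(2*I*√6) = -12608*I*√6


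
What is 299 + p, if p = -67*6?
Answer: -103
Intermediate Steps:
p = -402
299 + p = 299 - 402 = -103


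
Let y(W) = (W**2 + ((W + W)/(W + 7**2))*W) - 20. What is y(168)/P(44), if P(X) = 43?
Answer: 882388/1333 ≈ 661.96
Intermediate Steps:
y(W) = -20 + W**2 + 2*W**2/(49 + W) (y(W) = (W**2 + ((2*W)/(W + 49))*W) - 20 = (W**2 + ((2*W)/(49 + W))*W) - 20 = (W**2 + (2*W/(49 + W))*W) - 20 = (W**2 + 2*W**2/(49 + W)) - 20 = -20 + W**2 + 2*W**2/(49 + W))
y(168)/P(44) = ((-980 + 168**3 - 20*168 + 51*168**2)/(49 + 168))/43 = ((-980 + 4741632 - 3360 + 51*28224)/217)*(1/43) = ((-980 + 4741632 - 3360 + 1439424)/217)*(1/43) = ((1/217)*6176716)*(1/43) = (882388/31)*(1/43) = 882388/1333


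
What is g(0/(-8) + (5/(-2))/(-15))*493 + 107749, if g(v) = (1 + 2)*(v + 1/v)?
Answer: 233739/2 ≈ 1.1687e+5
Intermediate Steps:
g(v) = 3*v + 3/v (g(v) = 3*(v + 1/v) = 3*v + 3/v)
g(0/(-8) + (5/(-2))/(-15))*493 + 107749 = (3*(0/(-8) + (5/(-2))/(-15)) + 3/(0/(-8) + (5/(-2))/(-15)))*493 + 107749 = (3*(0*(-⅛) + (5*(-½))*(-1/15)) + 3/(0*(-⅛) + (5*(-½))*(-1/15)))*493 + 107749 = (3*(0 - 5/2*(-1/15)) + 3/(0 - 5/2*(-1/15)))*493 + 107749 = (3*(0 + ⅙) + 3/(0 + ⅙))*493 + 107749 = (3*(⅙) + 3/(⅙))*493 + 107749 = (½ + 3*6)*493 + 107749 = (½ + 18)*493 + 107749 = (37/2)*493 + 107749 = 18241/2 + 107749 = 233739/2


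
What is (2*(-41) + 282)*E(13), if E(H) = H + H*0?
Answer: 2600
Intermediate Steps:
E(H) = H (E(H) = H + 0 = H)
(2*(-41) + 282)*E(13) = (2*(-41) + 282)*13 = (-82 + 282)*13 = 200*13 = 2600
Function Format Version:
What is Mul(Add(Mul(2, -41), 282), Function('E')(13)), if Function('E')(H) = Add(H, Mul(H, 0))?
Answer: 2600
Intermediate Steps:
Function('E')(H) = H (Function('E')(H) = Add(H, 0) = H)
Mul(Add(Mul(2, -41), 282), Function('E')(13)) = Mul(Add(Mul(2, -41), 282), 13) = Mul(Add(-82, 282), 13) = Mul(200, 13) = 2600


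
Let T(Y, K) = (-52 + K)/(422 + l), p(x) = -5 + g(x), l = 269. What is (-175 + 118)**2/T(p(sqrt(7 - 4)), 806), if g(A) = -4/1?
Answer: 2245059/754 ≈ 2977.5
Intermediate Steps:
g(A) = -4 (g(A) = -4*1 = -4)
p(x) = -9 (p(x) = -5 - 4 = -9)
T(Y, K) = -52/691 + K/691 (T(Y, K) = (-52 + K)/(422 + 269) = (-52 + K)/691 = (-52 + K)*(1/691) = -52/691 + K/691)
(-175 + 118)**2/T(p(sqrt(7 - 4)), 806) = (-175 + 118)**2/(-52/691 + (1/691)*806) = (-57)**2/(-52/691 + 806/691) = 3249/(754/691) = 3249*(691/754) = 2245059/754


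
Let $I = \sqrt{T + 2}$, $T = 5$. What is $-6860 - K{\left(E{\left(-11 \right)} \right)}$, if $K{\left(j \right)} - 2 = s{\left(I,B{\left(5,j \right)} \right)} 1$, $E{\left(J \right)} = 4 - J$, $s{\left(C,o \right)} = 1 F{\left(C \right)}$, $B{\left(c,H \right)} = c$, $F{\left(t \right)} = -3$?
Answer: $-6859$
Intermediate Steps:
$I = \sqrt{7}$ ($I = \sqrt{5 + 2} = \sqrt{7} \approx 2.6458$)
$s{\left(C,o \right)} = -3$ ($s{\left(C,o \right)} = 1 \left(-3\right) = -3$)
$K{\left(j \right)} = -1$ ($K{\left(j \right)} = 2 - 3 = -1$)
$-6860 - K{\left(E{\left(-11 \right)} \right)} = -6860 - -1 = -6860 + 1 = -6859$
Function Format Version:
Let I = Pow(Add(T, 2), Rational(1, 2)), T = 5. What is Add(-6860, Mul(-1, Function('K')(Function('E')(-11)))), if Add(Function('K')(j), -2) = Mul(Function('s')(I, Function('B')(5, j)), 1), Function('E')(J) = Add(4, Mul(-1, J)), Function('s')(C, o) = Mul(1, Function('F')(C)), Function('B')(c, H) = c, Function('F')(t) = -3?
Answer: -6859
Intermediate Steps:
I = Pow(7, Rational(1, 2)) (I = Pow(Add(5, 2), Rational(1, 2)) = Pow(7, Rational(1, 2)) ≈ 2.6458)
Function('s')(C, o) = -3 (Function('s')(C, o) = Mul(1, -3) = -3)
Function('K')(j) = -1 (Function('K')(j) = Add(2, Mul(-3, 1)) = Add(2, -3) = -1)
Add(-6860, Mul(-1, Function('K')(Function('E')(-11)))) = Add(-6860, Mul(-1, -1)) = Add(-6860, 1) = -6859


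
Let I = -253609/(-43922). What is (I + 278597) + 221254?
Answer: 21954709231/43922 ≈ 4.9986e+5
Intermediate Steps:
I = 253609/43922 (I = -253609*(-1/43922) = 253609/43922 ≈ 5.7741)
(I + 278597) + 221254 = (253609/43922 + 278597) + 221254 = 12236791043/43922 + 221254 = 21954709231/43922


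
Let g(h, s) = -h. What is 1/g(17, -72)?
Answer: -1/17 ≈ -0.058824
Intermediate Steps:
1/g(17, -72) = 1/(-1*17) = 1/(-17) = -1/17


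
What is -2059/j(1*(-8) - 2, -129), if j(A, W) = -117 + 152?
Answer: -2059/35 ≈ -58.829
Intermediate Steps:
j(A, W) = 35
-2059/j(1*(-8) - 2, -129) = -2059/35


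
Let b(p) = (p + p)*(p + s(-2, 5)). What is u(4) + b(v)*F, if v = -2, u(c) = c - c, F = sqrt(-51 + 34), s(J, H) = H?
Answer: -12*I*sqrt(17) ≈ -49.477*I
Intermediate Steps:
F = I*sqrt(17) (F = sqrt(-17) = I*sqrt(17) ≈ 4.1231*I)
u(c) = 0
b(p) = 2*p*(5 + p) (b(p) = (p + p)*(p + 5) = (2*p)*(5 + p) = 2*p*(5 + p))
u(4) + b(v)*F = 0 + (2*(-2)*(5 - 2))*(I*sqrt(17)) = 0 + (2*(-2)*3)*(I*sqrt(17)) = 0 - 12*I*sqrt(17) = -12*I*sqrt(17)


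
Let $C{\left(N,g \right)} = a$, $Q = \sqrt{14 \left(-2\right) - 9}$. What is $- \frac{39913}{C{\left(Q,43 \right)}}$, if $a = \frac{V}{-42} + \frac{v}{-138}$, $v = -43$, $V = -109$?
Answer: $- \frac{6425993}{468} \approx -13731.0$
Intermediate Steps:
$a = \frac{468}{161}$ ($a = - \frac{109}{-42} - \frac{43}{-138} = \left(-109\right) \left(- \frac{1}{42}\right) - - \frac{43}{138} = \frac{109}{42} + \frac{43}{138} = \frac{468}{161} \approx 2.9068$)
$Q = i \sqrt{37}$ ($Q = \sqrt{-28 - 9} = \sqrt{-37} = i \sqrt{37} \approx 6.0828 i$)
$C{\left(N,g \right)} = \frac{468}{161}$
$- \frac{39913}{C{\left(Q,43 \right)}} = - \frac{39913}{\frac{468}{161}} = \left(-39913\right) \frac{161}{468} = - \frac{6425993}{468}$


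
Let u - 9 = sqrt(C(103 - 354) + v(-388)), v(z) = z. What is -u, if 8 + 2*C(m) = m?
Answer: -9 - 3*I*sqrt(230)/2 ≈ -9.0 - 22.749*I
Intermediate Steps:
C(m) = -4 + m/2
u = 9 + 3*I*sqrt(230)/2 (u = 9 + sqrt((-4 + (103 - 354)/2) - 388) = 9 + sqrt((-4 + (1/2)*(-251)) - 388) = 9 + sqrt((-4 - 251/2) - 388) = 9 + sqrt(-259/2 - 388) = 9 + sqrt(-1035/2) = 9 + 3*I*sqrt(230)/2 ≈ 9.0 + 22.749*I)
-u = -(9 + 3*I*sqrt(230)/2) = -9 - 3*I*sqrt(230)/2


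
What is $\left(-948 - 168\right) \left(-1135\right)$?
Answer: $1266660$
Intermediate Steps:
$\left(-948 - 168\right) \left(-1135\right) = \left(-1116\right) \left(-1135\right) = 1266660$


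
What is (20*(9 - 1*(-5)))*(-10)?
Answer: -2800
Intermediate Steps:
(20*(9 - 1*(-5)))*(-10) = (20*(9 + 5))*(-10) = (20*14)*(-10) = 280*(-10) = -2800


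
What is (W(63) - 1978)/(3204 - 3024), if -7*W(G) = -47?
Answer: -13799/1260 ≈ -10.952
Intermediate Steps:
W(G) = 47/7 (W(G) = -⅐*(-47) = 47/7)
(W(63) - 1978)/(3204 - 3024) = (47/7 - 1978)/(3204 - 3024) = -13799/7/180 = -13799/7*1/180 = -13799/1260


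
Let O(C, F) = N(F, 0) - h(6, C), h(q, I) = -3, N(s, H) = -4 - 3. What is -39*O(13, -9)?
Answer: 156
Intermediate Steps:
N(s, H) = -7
O(C, F) = -4 (O(C, F) = -7 - 1*(-3) = -7 + 3 = -4)
-39*O(13, -9) = -39*(-4) = 156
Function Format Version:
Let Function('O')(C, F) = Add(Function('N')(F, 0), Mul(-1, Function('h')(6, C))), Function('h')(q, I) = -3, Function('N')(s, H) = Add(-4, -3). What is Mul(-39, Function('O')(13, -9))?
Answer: 156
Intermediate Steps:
Function('N')(s, H) = -7
Function('O')(C, F) = -4 (Function('O')(C, F) = Add(-7, Mul(-1, -3)) = Add(-7, 3) = -4)
Mul(-39, Function('O')(13, -9)) = Mul(-39, -4) = 156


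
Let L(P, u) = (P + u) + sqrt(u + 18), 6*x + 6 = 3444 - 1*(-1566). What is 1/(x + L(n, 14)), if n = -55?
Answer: 793/628817 - 4*sqrt(2)/628817 ≈ 0.0012521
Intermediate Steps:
x = 834 (x = -1 + (3444 - 1*(-1566))/6 = -1 + (3444 + 1566)/6 = -1 + (1/6)*5010 = -1 + 835 = 834)
L(P, u) = P + u + sqrt(18 + u) (L(P, u) = (P + u) + sqrt(18 + u) = P + u + sqrt(18 + u))
1/(x + L(n, 14)) = 1/(834 + (-55 + 14 + sqrt(18 + 14))) = 1/(834 + (-55 + 14 + sqrt(32))) = 1/(834 + (-55 + 14 + 4*sqrt(2))) = 1/(834 + (-41 + 4*sqrt(2))) = 1/(793 + 4*sqrt(2))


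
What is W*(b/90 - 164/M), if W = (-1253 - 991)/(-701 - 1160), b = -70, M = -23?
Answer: 983620/128409 ≈ 7.6601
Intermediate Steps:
W = 2244/1861 (W = -2244/(-1861) = -2244*(-1/1861) = 2244/1861 ≈ 1.2058)
W*(b/90 - 164/M) = 2244*(-70/90 - 164/(-23))/1861 = 2244*(-70*1/90 - 164*(-1/23))/1861 = 2244*(-7/9 + 164/23)/1861 = (2244/1861)*(1315/207) = 983620/128409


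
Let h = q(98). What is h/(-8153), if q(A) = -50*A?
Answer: 4900/8153 ≈ 0.60101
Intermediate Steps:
h = -4900 (h = -50*98 = -4900)
h/(-8153) = -4900/(-8153) = -4900*(-1/8153) = 4900/8153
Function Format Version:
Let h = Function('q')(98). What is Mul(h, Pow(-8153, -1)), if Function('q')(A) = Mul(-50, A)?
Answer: Rational(4900, 8153) ≈ 0.60101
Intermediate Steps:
h = -4900 (h = Mul(-50, 98) = -4900)
Mul(h, Pow(-8153, -1)) = Mul(-4900, Pow(-8153, -1)) = Mul(-4900, Rational(-1, 8153)) = Rational(4900, 8153)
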